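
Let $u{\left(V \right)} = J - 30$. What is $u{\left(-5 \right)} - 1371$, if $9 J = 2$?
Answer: $- \frac{12607}{9} \approx -1400.8$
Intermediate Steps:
$J = \frac{2}{9}$ ($J = \frac{1}{9} \cdot 2 = \frac{2}{9} \approx 0.22222$)
$u{\left(V \right)} = - \frac{268}{9}$ ($u{\left(V \right)} = \frac{2}{9} - 30 = - \frac{268}{9}$)
$u{\left(-5 \right)} - 1371 = - \frac{268}{9} - 1371 = - \frac{12607}{9}$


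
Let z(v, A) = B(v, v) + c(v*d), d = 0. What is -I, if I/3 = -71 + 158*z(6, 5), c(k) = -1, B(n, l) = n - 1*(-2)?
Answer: -3105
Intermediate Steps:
B(n, l) = 2 + n (B(n, l) = n + 2 = 2 + n)
z(v, A) = 1 + v (z(v, A) = (2 + v) - 1 = 1 + v)
I = 3105 (I = 3*(-71 + 158*(1 + 6)) = 3*(-71 + 158*7) = 3*(-71 + 1106) = 3*1035 = 3105)
-I = -1*3105 = -3105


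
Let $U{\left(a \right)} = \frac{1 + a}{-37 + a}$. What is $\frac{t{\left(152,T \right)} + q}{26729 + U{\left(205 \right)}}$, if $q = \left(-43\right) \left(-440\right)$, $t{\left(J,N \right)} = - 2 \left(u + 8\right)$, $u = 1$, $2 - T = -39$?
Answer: $\frac{1587768}{2245339} \approx 0.70714$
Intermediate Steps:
$T = 41$ ($T = 2 - -39 = 2 + 39 = 41$)
$t{\left(J,N \right)} = -18$ ($t{\left(J,N \right)} = - 2 \left(1 + 8\right) = \left(-2\right) 9 = -18$)
$q = 18920$
$U{\left(a \right)} = \frac{1 + a}{-37 + a}$
$\frac{t{\left(152,T \right)} + q}{26729 + U{\left(205 \right)}} = \frac{-18 + 18920}{26729 + \frac{1 + 205}{-37 + 205}} = \frac{18902}{26729 + \frac{1}{168} \cdot 206} = \frac{18902}{26729 + \frac{103}{84}} = \frac{18902}{\frac{2245339}{84}} = 18902 \cdot \frac{84}{2245339} = \frac{1587768}{2245339}$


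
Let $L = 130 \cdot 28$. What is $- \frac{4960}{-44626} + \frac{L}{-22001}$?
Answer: $- \frac{3808120}{70129759} \approx -0.054301$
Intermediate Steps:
$L = 3640$
$- \frac{4960}{-44626} + \frac{L}{-22001} = - \frac{4960}{-44626} + \frac{3640}{-22001} = \left(-4960\right) \left(- \frac{1}{44626}\right) + 3640 \left(- \frac{1}{22001}\right) = \frac{2480}{22313} - \frac{520}{3143} = - \frac{3808120}{70129759}$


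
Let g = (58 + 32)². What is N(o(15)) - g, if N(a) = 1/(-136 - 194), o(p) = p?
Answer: -2673001/330 ≈ -8100.0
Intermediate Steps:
N(a) = -1/330 (N(a) = 1/(-330) = -1/330)
g = 8100 (g = 90² = 8100)
N(o(15)) - g = -1/330 - 1*8100 = -1/330 - 8100 = -2673001/330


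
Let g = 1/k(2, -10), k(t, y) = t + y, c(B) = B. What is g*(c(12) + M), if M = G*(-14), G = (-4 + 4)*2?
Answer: -3/2 ≈ -1.5000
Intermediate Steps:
G = 0 (G = 0*2 = 0)
g = -⅛ (g = 1/(2 - 10) = 1/(-8) = -⅛ ≈ -0.12500)
M = 0 (M = 0*(-14) = 0)
g*(c(12) + M) = -(12 + 0)/8 = -⅛*12 = -3/2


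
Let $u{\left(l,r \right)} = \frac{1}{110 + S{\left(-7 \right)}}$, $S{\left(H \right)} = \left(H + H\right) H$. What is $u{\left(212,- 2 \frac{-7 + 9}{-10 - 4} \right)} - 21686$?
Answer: $- \frac{4510687}{208} \approx -21686.0$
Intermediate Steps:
$S{\left(H \right)} = 2 H^{2}$ ($S{\left(H \right)} = 2 H H = 2 H^{2}$)
$u{\left(l,r \right)} = \frac{1}{208}$ ($u{\left(l,r \right)} = \frac{1}{110 + 2 \left(-7\right)^{2}} = \frac{1}{110 + 2 \cdot 49} = \frac{1}{110 + 98} = \frac{1}{208}$)
$u{\left(212,- 2 \frac{-7 + 9}{-10 - 4} \right)} - 21686 = \frac{1}{208} - 21686 = - \frac{4510687}{208}$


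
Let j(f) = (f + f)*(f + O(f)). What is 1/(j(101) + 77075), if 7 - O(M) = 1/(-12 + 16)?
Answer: 2/197681 ≈ 1.0117e-5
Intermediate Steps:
O(M) = 27/4 (O(M) = 7 - 1/(-12 + 16) = 7 - 1/4 = 7 - 1*¼ = 7 - ¼ = 27/4)
j(f) = 2*f*(27/4 + f) (j(f) = (f + f)*(f + 27/4) = (2*f)*(27/4 + f) = 2*f*(27/4 + f))
1/(j(101) + 77075) = 1/((½)*101*(27 + 4*101) + 77075) = 1/((½)*101*(27 + 404) + 77075) = 1/((½)*101*431 + 77075) = 1/(43531/2 + 77075) = 1/(197681/2) = 2/197681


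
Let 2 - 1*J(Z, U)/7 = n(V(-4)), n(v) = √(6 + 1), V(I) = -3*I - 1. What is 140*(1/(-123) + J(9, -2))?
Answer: 240940/123 - 980*√7 ≈ -633.97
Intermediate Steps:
V(I) = -1 - 3*I
n(v) = √7
J(Z, U) = 14 - 7*√7
140*(1/(-123) + J(9, -2)) = 140*(1/(-123) + (14 - 7*√7)) = 140*(-1/123 + (14 - 7*√7)) = 140*(1721/123 - 7*√7) = 240940/123 - 980*√7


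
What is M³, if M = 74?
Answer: 405224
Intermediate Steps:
M³ = 74³ = 405224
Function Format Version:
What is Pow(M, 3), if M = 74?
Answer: 405224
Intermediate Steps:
Pow(M, 3) = Pow(74, 3) = 405224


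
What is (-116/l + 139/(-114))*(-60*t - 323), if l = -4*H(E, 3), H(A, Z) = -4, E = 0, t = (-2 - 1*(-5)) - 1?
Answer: 855433/228 ≈ 3751.9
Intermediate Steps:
t = 2 (t = (-2 + 5) - 1 = 3 - 1 = 2)
l = 16 (l = -4*(-4) = 16)
(-116/l + 139/(-114))*(-60*t - 323) = (-116/16 + 139/(-114))*(-60*2 - 323) = (-116*1/16 + 139*(-1/114))*(-120 - 323) = (-29/4 - 139/114)*(-443) = -1931/228*(-443) = 855433/228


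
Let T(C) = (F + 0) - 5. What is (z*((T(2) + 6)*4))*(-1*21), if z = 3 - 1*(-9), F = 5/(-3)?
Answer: 672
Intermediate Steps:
F = -5/3 (F = 5*(-1/3) = -5/3 ≈ -1.6667)
z = 12 (z = 3 + 9 = 12)
T(C) = -20/3 (T(C) = (-5/3 + 0) - 5 = -5/3 - 5 = -20/3)
(z*((T(2) + 6)*4))*(-1*21) = (12*((-20/3 + 6)*4))*(-1*21) = (12*(-2/3*4))*(-21) = (12*(-8/3))*(-21) = -32*(-21) = 672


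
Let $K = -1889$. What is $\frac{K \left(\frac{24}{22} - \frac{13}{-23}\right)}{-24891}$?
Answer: $\frac{791491}{6297423} \approx 0.12568$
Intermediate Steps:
$\frac{K \left(\frac{24}{22} - \frac{13}{-23}\right)}{-24891} = \frac{\left(-1889\right) \left(\frac{24}{22} - \frac{13}{-23}\right)}{-24891} = - 1889 \left(24 \cdot \frac{1}{22} - - \frac{13}{23}\right) \left(- \frac{1}{24891}\right) = - 1889 \left(\frac{12}{11} + \frac{13}{23}\right) \left(- \frac{1}{24891}\right) = \left(-1889\right) \frac{419}{253} \left(- \frac{1}{24891}\right) = \left(- \frac{791491}{253}\right) \left(- \frac{1}{24891}\right) = \frac{791491}{6297423}$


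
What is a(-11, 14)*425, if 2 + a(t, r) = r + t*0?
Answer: 5100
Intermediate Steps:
a(t, r) = -2 + r (a(t, r) = -2 + (r + t*0) = -2 + (r + 0) = -2 + r)
a(-11, 14)*425 = (-2 + 14)*425 = 12*425 = 5100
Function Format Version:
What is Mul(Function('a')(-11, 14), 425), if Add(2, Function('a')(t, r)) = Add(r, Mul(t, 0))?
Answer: 5100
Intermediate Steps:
Function('a')(t, r) = Add(-2, r) (Function('a')(t, r) = Add(-2, Add(r, Mul(t, 0))) = Add(-2, Add(r, 0)) = Add(-2, r))
Mul(Function('a')(-11, 14), 425) = Mul(Add(-2, 14), 425) = Mul(12, 425) = 5100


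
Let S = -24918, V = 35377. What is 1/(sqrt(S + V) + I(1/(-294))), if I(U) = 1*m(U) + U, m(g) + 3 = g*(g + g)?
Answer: 1402424100/4879606336379 + 466948881*sqrt(10459)/4879606336379 ≈ 0.010074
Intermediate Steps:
m(g) = -3 + 2*g**2 (m(g) = -3 + g*(g + g) = -3 + g*(2*g) = -3 + 2*g**2)
I(U) = -3 + U + 2*U**2 (I(U) = 1*(-3 + 2*U**2) + U = (-3 + 2*U**2) + U = -3 + U + 2*U**2)
1/(sqrt(S + V) + I(1/(-294))) = 1/(sqrt(-24918 + 35377) + (-3 + 1/(-294) + 2*(1/(-294))**2)) = 1/(sqrt(10459) + (-3 - 1/294 + 2*(-1/294)**2)) = 1/(sqrt(10459) + (-3 - 1/294 + 2*(1/86436))) = 1/(sqrt(10459) + (-3 - 1/294 + 1/43218)) = 1/(sqrt(10459) - 64900/21609) = 1/(-64900/21609 + sqrt(10459))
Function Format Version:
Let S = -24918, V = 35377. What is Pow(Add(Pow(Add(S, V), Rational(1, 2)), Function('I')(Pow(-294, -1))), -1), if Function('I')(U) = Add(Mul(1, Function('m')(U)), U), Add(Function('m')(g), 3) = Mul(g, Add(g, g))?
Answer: Add(Rational(1402424100, 4879606336379), Mul(Rational(466948881, 4879606336379), Pow(10459, Rational(1, 2)))) ≈ 0.010074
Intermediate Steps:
Function('m')(g) = Add(-3, Mul(2, Pow(g, 2))) (Function('m')(g) = Add(-3, Mul(g, Add(g, g))) = Add(-3, Mul(g, Mul(2, g))) = Add(-3, Mul(2, Pow(g, 2))))
Function('I')(U) = Add(-3, U, Mul(2, Pow(U, 2))) (Function('I')(U) = Add(Mul(1, Add(-3, Mul(2, Pow(U, 2)))), U) = Add(Add(-3, Mul(2, Pow(U, 2))), U) = Add(-3, U, Mul(2, Pow(U, 2))))
Pow(Add(Pow(Add(S, V), Rational(1, 2)), Function('I')(Pow(-294, -1))), -1) = Pow(Add(Pow(Add(-24918, 35377), Rational(1, 2)), Add(-3, Pow(-294, -1), Mul(2, Pow(Pow(-294, -1), 2)))), -1) = Pow(Add(Pow(10459, Rational(1, 2)), Add(-3, Rational(-1, 294), Mul(2, Pow(Rational(-1, 294), 2)))), -1) = Pow(Add(Pow(10459, Rational(1, 2)), Add(-3, Rational(-1, 294), Mul(2, Rational(1, 86436)))), -1) = Pow(Add(Pow(10459, Rational(1, 2)), Add(-3, Rational(-1, 294), Rational(1, 43218))), -1) = Pow(Add(Pow(10459, Rational(1, 2)), Rational(-64900, 21609)), -1) = Pow(Add(Rational(-64900, 21609), Pow(10459, Rational(1, 2))), -1)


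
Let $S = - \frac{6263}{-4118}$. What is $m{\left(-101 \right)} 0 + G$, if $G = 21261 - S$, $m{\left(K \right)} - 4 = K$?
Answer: $\frac{87546535}{4118} \approx 21259.0$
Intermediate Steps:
$m{\left(K \right)} = 4 + K$
$S = \frac{6263}{4118}$ ($S = \left(-6263\right) \left(- \frac{1}{4118}\right) = \frac{6263}{4118} \approx 1.5209$)
$G = \frac{87546535}{4118}$ ($G = 21261 - \frac{6263}{4118} = \frac{87546535}{4118} \approx 21259.0$)
$m{\left(-101 \right)} 0 + G = \left(4 - 101\right) 0 + \frac{87546535}{4118} = \left(-97\right) 0 + \frac{87546535}{4118} = 0 + \frac{87546535}{4118} = \frac{87546535}{4118}$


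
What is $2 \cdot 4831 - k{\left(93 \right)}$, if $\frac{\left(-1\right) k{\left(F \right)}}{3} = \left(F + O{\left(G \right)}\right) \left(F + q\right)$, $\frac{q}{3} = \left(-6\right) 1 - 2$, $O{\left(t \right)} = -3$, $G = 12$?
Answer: $28292$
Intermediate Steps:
$q = -24$ ($q = 3 \left(\left(-6\right) 1 - 2\right) = 3 \left(-6 - 2\right) = 3 \left(-8\right) = -24$)
$k{\left(F \right)} = - 3 \left(-24 + F\right) \left(-3 + F\right)$ ($k{\left(F \right)} = - 3 \left(F - 3\right) \left(F - 24\right) = - 3 \left(-3 + F\right) \left(-24 + F\right) = - 3 \left(-24 + F\right) \left(-3 + F\right)$)
$2 \cdot 4831 - k{\left(93 \right)} = 2 \cdot 4831 - \left(-216 - 3 \cdot 93^{2} + 81 \cdot 93\right) = 9662 - \left(-216 - 25947 + 7533\right) = 9662 - -18630 = 9662 + 18630 = 28292$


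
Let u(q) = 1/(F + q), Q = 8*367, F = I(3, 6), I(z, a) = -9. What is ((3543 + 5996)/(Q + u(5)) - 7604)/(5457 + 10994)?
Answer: -89255616/193184093 ≈ -0.46202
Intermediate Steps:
F = -9
Q = 2936
u(q) = 1/(-9 + q)
((3543 + 5996)/(Q + u(5)) - 7604)/(5457 + 10994) = ((3543 + 5996)/(2936 + 1/(-9 + 5)) - 7604)/(5457 + 10994) = (9539/(2936 + 1/(-4)) - 7604)/16451 = (9539/(2936 - 1/4) - 7604)*(1/16451) = (9539/(11743/4) - 7604)*(1/16451) = (9539*(4/11743) - 7604)*(1/16451) = (38156/11743 - 7604)*(1/16451) = -89255616/11743*1/16451 = -89255616/193184093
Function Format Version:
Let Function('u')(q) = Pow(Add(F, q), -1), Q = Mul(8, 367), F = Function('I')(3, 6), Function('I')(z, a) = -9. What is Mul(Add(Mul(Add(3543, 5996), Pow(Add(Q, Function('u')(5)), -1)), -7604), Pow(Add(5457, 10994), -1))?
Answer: Rational(-89255616, 193184093) ≈ -0.46202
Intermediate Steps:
F = -9
Q = 2936
Function('u')(q) = Pow(Add(-9, q), -1)
Mul(Add(Mul(Add(3543, 5996), Pow(Add(Q, Function('u')(5)), -1)), -7604), Pow(Add(5457, 10994), -1)) = Mul(Add(Mul(Add(3543, 5996), Pow(Add(2936, Pow(Add(-9, 5), -1)), -1)), -7604), Pow(Add(5457, 10994), -1)) = Mul(Add(Mul(9539, Pow(Add(2936, Pow(-4, -1)), -1)), -7604), Pow(16451, -1)) = Mul(Add(Mul(9539, Pow(Add(2936, Rational(-1, 4)), -1)), -7604), Rational(1, 16451)) = Mul(Add(Mul(9539, Pow(Rational(11743, 4), -1)), -7604), Rational(1, 16451)) = Mul(Add(Mul(9539, Rational(4, 11743)), -7604), Rational(1, 16451)) = Mul(Add(Rational(38156, 11743), -7604), Rational(1, 16451)) = Mul(Rational(-89255616, 11743), Rational(1, 16451)) = Rational(-89255616, 193184093)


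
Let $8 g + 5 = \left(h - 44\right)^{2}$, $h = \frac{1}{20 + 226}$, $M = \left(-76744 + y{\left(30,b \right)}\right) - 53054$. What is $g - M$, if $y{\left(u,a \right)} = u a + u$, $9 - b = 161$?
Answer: $\frac{65148780733}{484128} \approx 1.3457 \cdot 10^{5}$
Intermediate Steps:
$b = -152$ ($b = 9 - 161 = -152$)
$y{\left(u,a \right)} = u + a u$ ($y{\left(u,a \right)} = a u + u = u + a u$)
$M = -134328$ ($M = \left(-76744 + 30 \left(1 - 152\right)\right) - 53054 = \left(-76744 + 30 \left(-151\right)\right) - 53054 = \left(-76744 - 4530\right) - 53054 = -81274 - 53054 = -134328$)
$h = \frac{1}{246} \approx 0.004065$
$g = \frac{116834749}{484128}$ ($g = - \frac{5}{8} + \frac{\left(\frac{1}{246} - 44\right)^{2}}{8} = - \frac{5}{8} + \frac{\left(- \frac{10823}{246}\right)^{2}}{8} = - \frac{5}{8} + \frac{1}{8} \cdot \frac{117137329}{60516} = - \frac{5}{8} + \frac{117137329}{484128} = \frac{116834749}{484128} \approx 241.33$)
$g - M = \frac{116834749}{484128} - -134328 = \frac{116834749}{484128} + 134328 = \frac{65148780733}{484128}$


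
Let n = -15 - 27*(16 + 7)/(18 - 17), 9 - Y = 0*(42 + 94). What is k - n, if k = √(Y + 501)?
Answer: 636 + √510 ≈ 658.58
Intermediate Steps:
Y = 9 (Y = 9 - 0*(42 + 94) = 9 - 0*136 = 9 - 1*0 = 9 + 0 = 9)
n = -636 (n = -15 - 621/1 = -15 - 621 = -636)
k = √510 (k = √(9 + 501) = √510 ≈ 22.583)
k - n = √510 - 1*(-636) = √510 + 636 = 636 + √510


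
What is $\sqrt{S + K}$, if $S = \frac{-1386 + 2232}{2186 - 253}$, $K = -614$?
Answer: $\frac{4 i \sqrt{143285558}}{1933} \approx 24.77 i$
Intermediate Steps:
$S = \frac{846}{1933} \approx 0.43766$
$\sqrt{S + K} = \sqrt{\frac{846}{1933} - 614} = \sqrt{- \frac{1186016}{1933}} = \frac{4 i \sqrt{143285558}}{1933}$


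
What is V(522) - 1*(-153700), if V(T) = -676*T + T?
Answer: -198650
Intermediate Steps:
V(T) = -675*T
V(522) - 1*(-153700) = -675*522 - 1*(-153700) = -352350 + 153700 = -198650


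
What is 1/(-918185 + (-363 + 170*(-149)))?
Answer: -1/943878 ≈ -1.0595e-6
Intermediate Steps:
1/(-918185 + (-363 + 170*(-149))) = 1/(-918185 + (-363 - 25330)) = 1/(-918185 - 25693) = 1/(-943878) = -1/943878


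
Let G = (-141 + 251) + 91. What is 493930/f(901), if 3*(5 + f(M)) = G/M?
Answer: -222515465/2219 ≈ -1.0028e+5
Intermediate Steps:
G = 201 (G = 110 + 91 = 201)
f(M) = -5 + 67/M (f(M) = -5 + (201/M)/3 = -5 + 67/M)
493930/f(901) = 493930/(-5 + 67/901) = 493930/(-4438/901) = 493930*(-901/4438) = -222515465/2219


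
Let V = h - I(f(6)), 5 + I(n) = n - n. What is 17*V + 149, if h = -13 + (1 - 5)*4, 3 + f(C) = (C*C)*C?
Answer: -259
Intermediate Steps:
f(C) = -3 + C³ (f(C) = -3 + (C*C)*C = -3 + C²*C = -3 + C³)
I(n) = -5 (I(n) = -5 + (n - n) = -5 + 0 = -5)
h = -29 (h = -13 - 4*4 = -13 - 16 = -29)
V = -24 (V = -29 - 1*(-5) = -29 + 5 = -24)
17*V + 149 = 17*(-24) + 149 = -408 + 149 = -259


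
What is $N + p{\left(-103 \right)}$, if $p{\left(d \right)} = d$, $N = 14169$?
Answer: $14066$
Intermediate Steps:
$N + p{\left(-103 \right)} = 14169 - 103 = 14066$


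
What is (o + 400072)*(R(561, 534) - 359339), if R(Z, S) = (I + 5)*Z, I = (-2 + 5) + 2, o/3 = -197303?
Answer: 67858310173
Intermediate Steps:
o = -591909 (o = 3*(-197303) = -591909)
I = 5 (I = 3 + 2 = 5)
R(Z, S) = 10*Z (R(Z, S) = (5 + 5)*Z = 10*Z)
(o + 400072)*(R(561, 534) - 359339) = (-591909 + 400072)*(10*561 - 359339) = -191837*(5610 - 359339) = -191837*(-353729) = 67858310173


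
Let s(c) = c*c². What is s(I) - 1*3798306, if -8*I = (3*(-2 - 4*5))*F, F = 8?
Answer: -3510810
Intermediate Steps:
I = 66 (I = -3*(-2 - 4*5)*8/8 = -3*(-2 - 20)*8/8 = -3*(-22)*8/8 = -(-33)*8/4 = -⅛*(-528) = 66)
s(c) = c³
s(I) - 1*3798306 = 66³ - 1*3798306 = 287496 - 3798306 = -3510810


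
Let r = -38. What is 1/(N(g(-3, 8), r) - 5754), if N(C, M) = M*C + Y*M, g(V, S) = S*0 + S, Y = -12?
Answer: -1/5602 ≈ -0.00017851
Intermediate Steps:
g(V, S) = S (g(V, S) = 0 + S = S)
N(C, M) = -12*M + C*M (N(C, M) = M*C - 12*M = C*M - 12*M = -12*M + C*M)
1/(N(g(-3, 8), r) - 5754) = 1/(-38*(-12 + 8) - 5754) = 1/(-38*(-4) - 5754) = 1/(152 - 5754) = 1/(-5602) = -1/5602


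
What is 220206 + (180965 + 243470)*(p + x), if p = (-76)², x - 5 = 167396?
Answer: 73502600201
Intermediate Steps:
x = 167401 (x = 5 + 167396 = 167401)
p = 5776
220206 + (180965 + 243470)*(p + x) = 220206 + (180965 + 243470)*(5776 + 167401) = 220206 + 424435*173177 = 220206 + 73502379995 = 73502600201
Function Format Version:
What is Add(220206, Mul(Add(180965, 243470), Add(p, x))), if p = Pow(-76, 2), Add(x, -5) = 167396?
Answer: 73502600201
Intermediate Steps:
x = 167401 (x = Add(5, 167396) = 167401)
p = 5776
Add(220206, Mul(Add(180965, 243470), Add(p, x))) = Add(220206, Mul(Add(180965, 243470), Add(5776, 167401))) = Add(220206, Mul(424435, 173177)) = Add(220206, 73502379995) = 73502600201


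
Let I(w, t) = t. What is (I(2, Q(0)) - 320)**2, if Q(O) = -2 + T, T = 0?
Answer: 103684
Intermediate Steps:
Q(O) = -2 (Q(O) = -2 + 0 = -2)
(I(2, Q(0)) - 320)**2 = (-2 - 320)**2 = (-322)**2 = 103684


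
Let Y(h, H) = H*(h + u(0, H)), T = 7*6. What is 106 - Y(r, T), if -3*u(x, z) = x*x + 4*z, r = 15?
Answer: 1828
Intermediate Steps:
u(x, z) = -4*z/3 - x²/3 (u(x, z) = -(x*x + 4*z)/3 = -(x² + 4*z)/3 = -4*z/3 - x²/3)
T = 42
Y(h, H) = H*(h - 4*H/3) (Y(h, H) = H*(h + (-4*H/3 - ⅓*0²)) = H*(h + (-4*H/3 - ⅓*0)) = H*(h + (-4*H/3 + 0)) = H*(h - 4*H/3))
106 - Y(r, T) = 106 - 42*(-4*42 + 3*15)/3 = 106 - 42*(-168 + 45)/3 = 106 - 42*(-123)/3 = 106 - 1*(-1722) = 106 + 1722 = 1828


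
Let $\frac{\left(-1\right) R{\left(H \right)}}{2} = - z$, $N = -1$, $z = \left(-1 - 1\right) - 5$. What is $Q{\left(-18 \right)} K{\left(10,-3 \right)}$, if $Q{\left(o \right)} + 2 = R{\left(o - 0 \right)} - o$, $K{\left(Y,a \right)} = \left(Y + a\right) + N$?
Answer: $12$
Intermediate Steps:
$z = -7$ ($z = -2 - 5 = -7$)
$R{\left(H \right)} = -14$ ($R{\left(H \right)} = - 2 \left(\left(-1\right) \left(-7\right)\right) = \left(-2\right) 7 = -14$)
$K{\left(Y,a \right)} = -1 + Y + a$ ($K{\left(Y,a \right)} = \left(Y + a\right) - 1 = -1 + Y + a$)
$Q{\left(o \right)} = -16 - o$ ($Q{\left(o \right)} = -2 - \left(14 + o\right) = -16 - o$)
$Q{\left(-18 \right)} K{\left(10,-3 \right)} = \left(-16 - -18\right) \left(-1 + 10 - 3\right) = \left(-16 + 18\right) 6 = 2 \cdot 6 = 12$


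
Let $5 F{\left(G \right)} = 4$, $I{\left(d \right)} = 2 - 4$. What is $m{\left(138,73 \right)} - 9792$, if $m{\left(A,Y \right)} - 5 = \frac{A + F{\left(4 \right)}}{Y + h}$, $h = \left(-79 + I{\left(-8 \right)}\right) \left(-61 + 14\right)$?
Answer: $- \frac{94933553}{9700} \approx -9787.0$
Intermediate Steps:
$I{\left(d \right)} = -2$ ($I{\left(d \right)} = 2 - 4 = -2$)
$F{\left(G \right)} = \frac{4}{5}$ ($F{\left(G \right)} = \frac{1}{5} \cdot 4 = \frac{4}{5}$)
$h = 3807$ ($h = \left(-79 - 2\right) \left(-61 + 14\right) = \left(-81\right) \left(-47\right) = 3807$)
$m{\left(A,Y \right)} = 5 + \frac{\frac{4}{5} + A}{3807 + Y}$ ($m{\left(A,Y \right)} = 5 + \frac{A + \frac{4}{5}}{Y + 3807} = 5 + \frac{\frac{4}{5} + A}{3807 + Y}$)
$m{\left(138,73 \right)} - 9792 = \frac{\frac{95179}{5} + 138 + 5 \cdot 73}{3807 + 73} - 9792 = \frac{\frac{95179}{5} + 138 + 365}{3880} - 9792 = \frac{1}{3880} \cdot \frac{97694}{5} - 9792 = \frac{48847}{9700} - 9792 = - \frac{94933553}{9700}$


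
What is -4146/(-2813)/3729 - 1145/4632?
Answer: -3997158631/16196061288 ≈ -0.24680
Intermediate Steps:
-4146/(-2813)/3729 - 1145/4632 = -4146*(-1/2813)*(1/3729) - 1145*1/4632 = (4146/2813)*(1/3729) - 1145/4632 = 1382/3496559 - 1145/4632 = -3997158631/16196061288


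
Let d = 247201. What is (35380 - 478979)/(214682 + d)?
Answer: -443599/461883 ≈ -0.96041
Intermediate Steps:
(35380 - 478979)/(214682 + d) = (35380 - 478979)/(214682 + 247201) = -443599/461883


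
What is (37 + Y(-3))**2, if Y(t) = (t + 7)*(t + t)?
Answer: 169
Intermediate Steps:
Y(t) = 2*t*(7 + t) (Y(t) = (7 + t)*(2*t) = 2*t*(7 + t))
(37 + Y(-3))**2 = (37 + 2*(-3)*(7 - 3))**2 = (37 + 2*(-3)*4)**2 = (37 - 24)**2 = 13**2 = 169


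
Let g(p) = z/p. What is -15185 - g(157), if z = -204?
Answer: -2383841/157 ≈ -15184.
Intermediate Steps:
g(p) = -204/p
-15185 - g(157) = -15185 - (-204)/157 = -15185 - 1*(-204/157) = -15185 + 204/157 = -2383841/157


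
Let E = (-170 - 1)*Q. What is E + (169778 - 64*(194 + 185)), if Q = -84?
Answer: 159886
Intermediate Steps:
E = 14364 (E = (-170 - 1)*(-84) = -171*(-84) = 14364)
E + (169778 - 64*(194 + 185)) = 14364 + (169778 - 64*(194 + 185)) = 14364 + (169778 - 64*379) = 14364 + (169778 - 24256) = 14364 + 145522 = 159886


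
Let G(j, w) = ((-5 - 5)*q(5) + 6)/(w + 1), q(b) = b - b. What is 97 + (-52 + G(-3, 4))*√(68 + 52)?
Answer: 97 - 508*√30/5 ≈ -459.49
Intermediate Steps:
q(b) = 0
G(j, w) = 6/(1 + w) (G(j, w) = ((-5 - 5)*0 + 6)/(w + 1) = (-10*0 + 6)/(1 + w) = (0 + 6)/(1 + w) = 6/(1 + w))
97 + (-52 + G(-3, 4))*√(68 + 52) = 97 + (-52 + 6/(1 + 4))*√(68 + 52) = 97 + (-52 + 6/5)*√120 = 97 + (-52 + 6*(⅕))*(2*√30) = 97 + (-52 + 6/5)*(2*√30) = 97 - 508*√30/5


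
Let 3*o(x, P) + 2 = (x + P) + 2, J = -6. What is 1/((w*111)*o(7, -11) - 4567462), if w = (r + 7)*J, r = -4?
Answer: -1/4564798 ≈ -2.1907e-7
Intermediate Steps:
o(x, P) = P/3 + x/3 (o(x, P) = -⅔ + ((x + P) + 2)/3 = -⅔ + ((P + x) + 2)/3 = -⅔ + (2 + P + x)/3 = -⅔ + (⅔ + P/3 + x/3) = P/3 + x/3)
w = -18 (w = (-4 + 7)*(-6) = 3*(-6) = -18)
1/((w*111)*o(7, -11) - 4567462) = 1/((-18*111)*((⅓)*(-11) + (⅓)*7) - 4567462) = 1/(-1998*(-11/3 + 7/3) - 4567462) = 1/(-1998*(-4/3) - 4567462) = 1/(2664 - 4567462) = 1/(-4564798) = -1/4564798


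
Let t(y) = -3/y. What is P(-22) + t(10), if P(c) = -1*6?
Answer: -63/10 ≈ -6.3000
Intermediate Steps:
P(c) = -6
P(-22) + t(10) = -6 - 3/10 = -63/10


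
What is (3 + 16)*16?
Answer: 304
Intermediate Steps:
(3 + 16)*16 = 19*16 = 304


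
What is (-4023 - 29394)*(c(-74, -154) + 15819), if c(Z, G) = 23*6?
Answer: -533235069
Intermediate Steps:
c(Z, G) = 138
(-4023 - 29394)*(c(-74, -154) + 15819) = (-4023 - 29394)*(138 + 15819) = -33417*15957 = -533235069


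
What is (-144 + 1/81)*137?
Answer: -1597831/81 ≈ -19726.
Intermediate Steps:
(-144 + 1/81)*137 = -11663/81*137 = -1597831/81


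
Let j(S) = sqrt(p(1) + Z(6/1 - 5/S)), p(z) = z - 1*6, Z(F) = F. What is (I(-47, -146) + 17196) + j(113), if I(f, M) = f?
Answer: 17149 + 6*sqrt(339)/113 ≈ 17150.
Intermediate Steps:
p(z) = -6 + z (p(z) = z - 6 = -6 + z)
j(S) = sqrt(1 - 5/S) (j(S) = sqrt((-6 + 1) + (6/1 - 5/S)) = sqrt(-5 + (6*1 - 5/S)) = sqrt(-5 + (6 - 5/S)) = sqrt(1 - 5/S))
(I(-47, -146) + 17196) + j(113) = (-47 + 17196) + sqrt((-5 + 113)/113) = 17149 + sqrt((1/113)*108) = 17149 + sqrt(108/113) = 17149 + 6*sqrt(339)/113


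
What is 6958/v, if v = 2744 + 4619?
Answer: 6958/7363 ≈ 0.94499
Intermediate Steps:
v = 7363
6958/v = 6958/7363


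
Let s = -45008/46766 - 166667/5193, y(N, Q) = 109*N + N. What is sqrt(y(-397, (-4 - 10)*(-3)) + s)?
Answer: I*sqrt(71598910085225451833)/40475973 ≈ 209.05*I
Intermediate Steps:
y(N, Q) = 110*N
s = -4014037733/121427919 (s = -45008*1/46766 - 166667*1/5193 = -22504/23383 - 166667/5193 = -4014037733/121427919 ≈ -33.057)
sqrt(y(-397, (-4 - 10)*(-3)) + s) = sqrt(110*(-397) - 4014037733/121427919) = sqrt(-43670 - 4014037733/121427919) = sqrt(-5306771260463/121427919) = I*sqrt(71598910085225451833)/40475973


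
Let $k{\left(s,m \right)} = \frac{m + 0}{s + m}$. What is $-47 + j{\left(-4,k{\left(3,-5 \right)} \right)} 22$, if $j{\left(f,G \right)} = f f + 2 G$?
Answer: $415$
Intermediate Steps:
$k{\left(s,m \right)} = \frac{m}{m + s}$
$j{\left(f,G \right)} = f^{2} + 2 G$
$-47 + j{\left(-4,k{\left(3,-5 \right)} \right)} 22 = -47 + \left(\left(-4\right)^{2} + 2 \left(- \frac{5}{-5 + 3}\right)\right) 22 = -47 + \left(16 + 2 \left(- \frac{5}{-2}\right)\right) 22 = -47 + \left(16 + 2 \left(\left(-5\right) \left(- \frac{1}{2}\right)\right)\right) 22 = -47 + \left(16 + 2 \cdot \frac{5}{2}\right) 22 = -47 + \left(16 + 5\right) 22 = -47 + 21 \cdot 22 = -47 + 462 = 415$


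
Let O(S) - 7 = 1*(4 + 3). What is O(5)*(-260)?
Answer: -3640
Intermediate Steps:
O(S) = 14 (O(S) = 7 + 1*(4 + 3) = 7 + 1*7 = 7 + 7 = 14)
O(5)*(-260) = 14*(-260) = -3640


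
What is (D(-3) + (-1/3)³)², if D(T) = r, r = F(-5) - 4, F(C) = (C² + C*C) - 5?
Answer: 1223236/729 ≈ 1678.0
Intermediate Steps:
F(C) = -5 + 2*C² (F(C) = (C² + C²) - 5 = 2*C² - 5 = -5 + 2*C²)
r = 41 (r = (-5 + 2*(-5)²) - 4 = (-5 + 2*25) - 4 = (-5 + 50) - 4 = 45 - 4 = 41)
D(T) = 41
(D(-3) + (-1/3)³)² = (41 + (-1/3)³)² = (41 + (-1*⅓)³)² = (41 + (-⅓)³)² = (41 - 1/27)² = (1106/27)² = 1223236/729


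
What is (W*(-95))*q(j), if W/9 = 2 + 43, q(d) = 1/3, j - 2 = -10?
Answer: -12825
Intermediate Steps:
j = -8 (j = 2 - 10 = -8)
q(d) = 1/3
W = 405 (W = 9*(2 + 43) = 9*45 = 405)
(W*(-95))*q(j) = (405*(-95))*(1/3) = -38475*1/3 = -12825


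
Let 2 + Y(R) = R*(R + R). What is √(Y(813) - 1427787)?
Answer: I*√105851 ≈ 325.35*I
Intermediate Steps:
Y(R) = -2 + 2*R² (Y(R) = -2 + R*(R + R) = -2 + R*(2*R) = -2 + 2*R²)
√(Y(813) - 1427787) = √((-2 + 2*813²) - 1427787) = √((-2 + 2*660969) - 1427787) = √((-2 + 1321938) - 1427787) = √(1321936 - 1427787) = √(-105851) = I*√105851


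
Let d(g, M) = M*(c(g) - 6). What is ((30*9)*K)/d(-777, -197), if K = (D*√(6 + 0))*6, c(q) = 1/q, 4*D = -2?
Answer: -629370*√6/918611 ≈ -1.6782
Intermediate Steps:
D = -½ (D = (¼)*(-2) = -½ ≈ -0.50000)
d(g, M) = M*(-6 + 1/g) (d(g, M) = M*(1/g - 6) = M*(-6 + 1/g))
K = -3*√6 (K = -√(6 + 0)/2*6 = -√6/2*6 = -3*√6 ≈ -7.3485)
((30*9)*K)/d(-777, -197) = ((30*9)*(-3*√6))/(-6*(-197) - 197/(-777)) = (270*(-3*√6))/(1182 - 197*(-1/777)) = (-810*√6)/(1182 + 197/777) = (-810*√6)/(918611/777) = -810*√6*(777/918611) = -629370*√6/918611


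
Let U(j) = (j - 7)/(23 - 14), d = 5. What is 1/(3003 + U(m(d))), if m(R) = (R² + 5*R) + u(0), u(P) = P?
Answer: 9/27070 ≈ 0.00033247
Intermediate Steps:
m(R) = R² + 5*R (m(R) = (R² + 5*R) + 0 = R² + 5*R)
U(j) = -7/9 + j/9 (U(j) = (-7 + j)/9 = (-7 + j)*(⅑) = -7/9 + j/9)
1/(3003 + U(m(d))) = 1/(3003 + (-7/9 + (5*(5 + 5))/9)) = 1/(3003 + (-7/9 + (5*10)/9)) = 1/(3003 + (-7/9 + (⅑)*50)) = 1/(3003 + (-7/9 + 50/9)) = 1/(3003 + 43/9) = 1/(27070/9) = 9/27070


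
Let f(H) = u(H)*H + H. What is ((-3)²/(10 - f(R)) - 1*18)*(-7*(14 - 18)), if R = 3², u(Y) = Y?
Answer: -10143/20 ≈ -507.15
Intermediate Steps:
R = 9
f(H) = H + H² (f(H) = H*H + H = H² + H = H + H²)
((-3)²/(10 - f(R)) - 1*18)*(-7*(14 - 18)) = ((-3)²/(10 - 9*(1 + 9)) - 1*18)*(-7*(14 - 18)) = (9/(10 - 9*10) - 18)*(-7*(-4)) = (9/(10 - 1*90) - 18)*28 = (9/(10 - 90) - 18)*28 = (9/(-80) - 18)*28 = (9*(-1/80) - 18)*28 = (-9/80 - 18)*28 = -1449/80*28 = -10143/20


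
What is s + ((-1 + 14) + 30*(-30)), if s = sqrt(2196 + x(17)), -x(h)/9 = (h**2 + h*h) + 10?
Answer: -887 + 6*I*sqrt(86) ≈ -887.0 + 55.642*I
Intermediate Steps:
x(h) = -90 - 18*h**2 (x(h) = -9*((h**2 + h*h) + 10) = -9*((h**2 + h**2) + 10) = -9*(2*h**2 + 10) = -9*(10 + 2*h**2) = -90 - 18*h**2)
s = 6*I*sqrt(86) (s = sqrt(2196 + (-90 - 18*17**2)) = sqrt(2196 + (-90 - 18*289)) = sqrt(2196 + (-90 - 5202)) = sqrt(2196 - 5292) = sqrt(-3096) = 6*I*sqrt(86) ≈ 55.642*I)
s + ((-1 + 14) + 30*(-30)) = 6*I*sqrt(86) + ((-1 + 14) + 30*(-30)) = 6*I*sqrt(86) + (13 - 900) = 6*I*sqrt(86) - 887 = -887 + 6*I*sqrt(86)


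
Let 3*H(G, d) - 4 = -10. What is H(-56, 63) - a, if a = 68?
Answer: -70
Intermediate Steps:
H(G, d) = -2 (H(G, d) = 4/3 + (1/3)*(-10) = 4/3 - 10/3 = -2)
H(-56, 63) - a = -2 - 1*68 = -2 - 68 = -70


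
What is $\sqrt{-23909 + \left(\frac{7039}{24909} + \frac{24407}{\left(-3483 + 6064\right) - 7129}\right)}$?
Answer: $\frac{i \sqrt{2623946854804127}}{331246} \approx 154.64 i$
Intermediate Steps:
$\sqrt{-23909 + \left(\frac{7039}{24909} + \frac{24407}{\left(-3483 + 6064\right) - 7129}\right)} = \sqrt{-23909 + \left(7039 \cdot \frac{1}{24909} + \frac{24407}{2581 - 7129}\right)} = \sqrt{-23909 + \left(\frac{7039}{24909} + \frac{24407}{-4548}\right)} = \sqrt{-23909 + \left(\frac{7039}{24909} + 24407 \left(- \frac{1}{4548}\right)\right)} = \sqrt{-23909 + \left(\frac{7039}{24909} - \frac{24407}{4548}\right)} = \sqrt{-23909 - \frac{63993399}{12587348}} = \sqrt{- \frac{301014896731}{12587348}} = \frac{i \sqrt{2623946854804127}}{331246}$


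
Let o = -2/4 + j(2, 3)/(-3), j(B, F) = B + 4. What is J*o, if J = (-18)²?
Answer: -810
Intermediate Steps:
j(B, F) = 4 + B
o = -5/2 (o = -2/4 + (4 + 2)/(-3) = -2*¼ + 6*(-⅓) = -½ - 2 = -5/2 ≈ -2.5000)
J = 324
J*o = 324*(-5/2) = -810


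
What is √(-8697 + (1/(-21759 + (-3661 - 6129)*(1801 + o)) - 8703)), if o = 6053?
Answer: I*√102930051417986073819/76912419 ≈ 131.91*I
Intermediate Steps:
√(-8697 + (1/(-21759 + (-3661 - 6129)*(1801 + o)) - 8703)) = √(-8697 + (1/(-21759 + (-3661 - 6129)*(1801 + 6053)) - 8703)) = √(-8697 + (1/(-21759 - 9790*7854) - 8703)) = √(-8697 + (1/(-21759 - 76890660) - 8703)) = √(-8697 + (1/(-76912419) - 8703)) = √(-8697 + (-1/76912419 - 8703)) = √(-8697 - 669368782558/76912419) = √(-1338276090601/76912419) = I*√102930051417986073819/76912419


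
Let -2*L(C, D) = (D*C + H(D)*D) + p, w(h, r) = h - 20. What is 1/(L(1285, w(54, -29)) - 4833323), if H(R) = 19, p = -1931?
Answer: -2/9709051 ≈ -2.0599e-7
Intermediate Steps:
w(h, r) = -20 + h
L(C, D) = 1931/2 - 19*D/2 - C*D/2 (L(C, D) = -((D*C + 19*D) - 1931)/2 = -((C*D + 19*D) - 1931)/2 = -((19*D + C*D) - 1931)/2 = -(-1931 + 19*D + C*D)/2 = 1931/2 - 19*D/2 - C*D/2)
1/(L(1285, w(54, -29)) - 4833323) = 1/((1931/2 - 19*(-20 + 54)/2 - ½*1285*(-20 + 54)) - 4833323) = 1/((1931/2 - 19/2*34 - ½*1285*34) - 4833323) = 1/((1931/2 - 323 - 21845) - 4833323) = 1/(-42405/2 - 4833323) = 1/(-9709051/2) = -2/9709051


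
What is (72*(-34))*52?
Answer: -127296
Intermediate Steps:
(72*(-34))*52 = -2448*52 = -127296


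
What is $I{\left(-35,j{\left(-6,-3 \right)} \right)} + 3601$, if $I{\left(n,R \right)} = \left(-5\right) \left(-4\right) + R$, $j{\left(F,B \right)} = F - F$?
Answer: $3621$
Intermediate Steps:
$j{\left(F,B \right)} = 0$
$I{\left(n,R \right)} = 20 + R$
$I{\left(-35,j{\left(-6,-3 \right)} \right)} + 3601 = \left(20 + 0\right) + 3601 = 20 + 3601 = 3621$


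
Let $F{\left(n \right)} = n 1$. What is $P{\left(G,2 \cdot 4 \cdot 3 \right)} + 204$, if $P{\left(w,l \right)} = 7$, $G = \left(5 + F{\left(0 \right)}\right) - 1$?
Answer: $211$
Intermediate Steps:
$F{\left(n \right)} = n$
$G = 4$ ($G = \left(5 + 0\right) - 1 = 5 - 1 = 4$)
$P{\left(G,2 \cdot 4 \cdot 3 \right)} + 204 = 7 + 204 = 211$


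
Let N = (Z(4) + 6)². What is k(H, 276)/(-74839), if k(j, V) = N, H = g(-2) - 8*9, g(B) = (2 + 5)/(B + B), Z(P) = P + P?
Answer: -196/74839 ≈ -0.0026190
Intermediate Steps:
Z(P) = 2*P
g(B) = 7/(2*B) (g(B) = 7/((2*B)) = 7*(1/(2*B)) = 7/(2*B))
H = -295/4 (H = (7/2)/(-2) - 8*9 = (7/2)*(-½) - 72 = -7/4 - 72 = -295/4 ≈ -73.750)
N = 196 (N = (2*4 + 6)² = (8 + 6)² = 14² = 196)
k(j, V) = 196
k(H, 276)/(-74839) = 196/(-74839) = 196*(-1/74839) = -196/74839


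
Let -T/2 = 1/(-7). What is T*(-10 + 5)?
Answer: -10/7 ≈ -1.4286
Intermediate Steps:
T = 2/7 (T = -2/(-7) = -2*(-⅐) = 2/7 ≈ 0.28571)
T*(-10 + 5) = 2*(-10 + 5)/7 = (2/7)*(-5) = -10/7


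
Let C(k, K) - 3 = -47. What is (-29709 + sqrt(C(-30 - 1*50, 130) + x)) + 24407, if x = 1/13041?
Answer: -5302 + I*sqrt(92382283)/1449 ≈ -5302.0 + 6.6332*I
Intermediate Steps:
C(k, K) = -44 (C(k, K) = 3 - 47 = -44)
x = 1/13041 ≈ 7.6681e-5
(-29709 + sqrt(C(-30 - 1*50, 130) + x)) + 24407 = (-29709 + sqrt(-44 + 1/13041)) + 24407 = (-29709 + sqrt(-573803/13041)) + 24407 = (-29709 + I*sqrt(92382283)/1449) + 24407 = -5302 + I*sqrt(92382283)/1449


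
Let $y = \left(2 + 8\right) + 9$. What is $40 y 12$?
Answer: $9120$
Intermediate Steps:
$y = 19$ ($y = 10 + 9 = 19$)
$40 y 12 = 40 \cdot 19 \cdot 12 = 760 \cdot 12 = 9120$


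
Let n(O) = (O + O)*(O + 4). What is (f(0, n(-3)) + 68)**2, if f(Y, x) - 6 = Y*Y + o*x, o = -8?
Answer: 14884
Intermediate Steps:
n(O) = 2*O*(4 + O) (n(O) = (2*O)*(4 + O) = 2*O*(4 + O))
f(Y, x) = 6 + Y**2 - 8*x (f(Y, x) = 6 + (Y*Y - 8*x) = 6 + (Y**2 - 8*x) = 6 + Y**2 - 8*x)
(f(0, n(-3)) + 68)**2 = ((6 + 0**2 - 16*(-3)*(4 - 3)) + 68)**2 = ((6 + 0 - 16*(-3)) + 68)**2 = ((6 + 0 - 8*(-6)) + 68)**2 = ((6 + 0 + 48) + 68)**2 = (54 + 68)**2 = 122**2 = 14884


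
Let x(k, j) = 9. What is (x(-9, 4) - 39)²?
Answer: 900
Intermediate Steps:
(x(-9, 4) - 39)² = (9 - 39)² = (-30)² = 900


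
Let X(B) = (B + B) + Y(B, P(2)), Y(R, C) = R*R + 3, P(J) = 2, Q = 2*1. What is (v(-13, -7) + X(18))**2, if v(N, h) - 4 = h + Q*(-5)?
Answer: 122500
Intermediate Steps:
Q = 2
Y(R, C) = 3 + R**2 (Y(R, C) = R**2 + 3 = 3 + R**2)
v(N, h) = -6 + h (v(N, h) = 4 + (h + 2*(-5)) = 4 + (h - 10) = 4 + (-10 + h) = -6 + h)
X(B) = 3 + B**2 + 2*B (X(B) = (B + B) + (3 + B**2) = 2*B + (3 + B**2) = 3 + B**2 + 2*B)
(v(-13, -7) + X(18))**2 = ((-6 - 7) + (3 + 18**2 + 2*18))**2 = (-13 + (3 + 324 + 36))**2 = (-13 + 363)**2 = 350**2 = 122500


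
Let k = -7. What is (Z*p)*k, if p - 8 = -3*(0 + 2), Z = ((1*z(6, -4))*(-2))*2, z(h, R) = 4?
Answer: 224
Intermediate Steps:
Z = -16 (Z = ((1*4)*(-2))*2 = (4*(-2))*2 = -8*2 = -16)
p = 2 (p = 8 - 3*(0 + 2) = 8 - 3*2 = 8 - 6 = 2)
(Z*p)*k = -16*2*(-7) = -32*(-7) = 224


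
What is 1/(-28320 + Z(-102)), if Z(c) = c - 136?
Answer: -1/28558 ≈ -3.5016e-5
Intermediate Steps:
Z(c) = -136 + c
1/(-28320 + Z(-102)) = 1/(-28320 + (-136 - 102)) = 1/(-28320 - 238) = 1/(-28558) = -1/28558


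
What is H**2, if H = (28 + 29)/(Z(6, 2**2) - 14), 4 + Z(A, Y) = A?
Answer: 361/16 ≈ 22.563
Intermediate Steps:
Z(A, Y) = -4 + A
H = -19/4 (H = (28 + 29)/((-4 + 6) - 14) = 57/(2 - 14) = 57/(-12) = 57*(-1/12) = -19/4 ≈ -4.7500)
H**2 = (-19/4)**2 = 361/16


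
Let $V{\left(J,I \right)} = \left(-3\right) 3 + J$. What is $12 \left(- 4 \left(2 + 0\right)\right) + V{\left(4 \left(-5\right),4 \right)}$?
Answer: $-125$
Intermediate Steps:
$V{\left(J,I \right)} = -9 + J$
$12 \left(- 4 \left(2 + 0\right)\right) + V{\left(4 \left(-5\right),4 \right)} = 12 \left(- 4 \left(2 + 0\right)\right) + \left(-9 + 4 \left(-5\right)\right) = 12 \left(\left(-4\right) 2\right) - 29 = 12 \left(-8\right) - 29 = -96 - 29 = -125$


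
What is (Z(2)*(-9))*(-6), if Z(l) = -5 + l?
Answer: -162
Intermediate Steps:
(Z(2)*(-9))*(-6) = ((-5 + 2)*(-9))*(-6) = -3*(-9)*(-6) = 27*(-6) = -162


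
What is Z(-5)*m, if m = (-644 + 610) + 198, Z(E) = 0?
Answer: 0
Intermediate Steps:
m = 164 (m = -34 + 198 = 164)
Z(-5)*m = 0*164 = 0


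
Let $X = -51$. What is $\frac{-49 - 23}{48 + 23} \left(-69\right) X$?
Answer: $- \frac{253368}{71} \approx -3568.6$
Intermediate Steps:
$\frac{-49 - 23}{48 + 23} \left(-69\right) X = \frac{-49 - 23}{48 + 23} \left(-69\right) \left(-51\right) = - \frac{72}{71} \left(-69\right) \left(-51\right) = \left(-72\right) \frac{1}{71} \left(-69\right) \left(-51\right) = \left(- \frac{72}{71}\right) \left(-69\right) \left(-51\right) = \frac{4968}{71} \left(-51\right) = - \frac{253368}{71}$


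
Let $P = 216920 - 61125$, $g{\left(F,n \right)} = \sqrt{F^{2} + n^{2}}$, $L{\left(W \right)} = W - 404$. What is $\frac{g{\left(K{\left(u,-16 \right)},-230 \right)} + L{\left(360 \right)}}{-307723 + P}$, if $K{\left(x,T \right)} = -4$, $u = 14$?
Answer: $\frac{11}{37982} - \frac{\sqrt{13229}}{75964} \approx -0.0012245$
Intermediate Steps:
$L{\left(W \right)} = -404 + W$
$P = 155795$ ($P = 216920 - 61125 = 155795$)
$\frac{g{\left(K{\left(u,-16 \right)},-230 \right)} + L{\left(360 \right)}}{-307723 + P} = \frac{\sqrt{\left(-4\right)^{2} + \left(-230\right)^{2}} + \left(-404 + 360\right)}{-307723 + 155795} = \frac{\sqrt{16 + 52900} - 44}{-151928} = \left(\sqrt{52916} - 44\right) \left(- \frac{1}{151928}\right) = \left(2 \sqrt{13229} - 44\right) \left(- \frac{1}{151928}\right) = \left(-44 + 2 \sqrt{13229}\right) \left(- \frac{1}{151928}\right) = \frac{11}{37982} - \frac{\sqrt{13229}}{75964}$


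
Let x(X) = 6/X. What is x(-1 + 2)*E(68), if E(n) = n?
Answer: 408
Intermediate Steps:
x(-1 + 2)*E(68) = (6/(-1 + 2))*68 = (6/1)*68 = (6*1)*68 = 6*68 = 408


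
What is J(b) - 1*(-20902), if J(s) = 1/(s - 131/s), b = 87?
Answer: 155469163/7438 ≈ 20902.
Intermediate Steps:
J(b) - 1*(-20902) = 87/(-131 + 87²) - 1*(-20902) = 87/(-131 + 7569) + 20902 = 87/7438 + 20902 = 155469163/7438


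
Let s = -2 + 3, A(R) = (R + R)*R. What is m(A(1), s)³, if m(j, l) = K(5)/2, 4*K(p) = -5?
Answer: -125/512 ≈ -0.24414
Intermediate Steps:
A(R) = 2*R² (A(R) = (2*R)*R = 2*R²)
K(p) = -5/4 (K(p) = (¼)*(-5) = -5/4)
s = 1
m(j, l) = -5/8 (m(j, l) = -5/4/2 = -5/4*½ = -5/8)
m(A(1), s)³ = (-5/8)³ = -125/512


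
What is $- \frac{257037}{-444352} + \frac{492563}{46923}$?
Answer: $\frac{230932301327}{20850328896} \approx 11.076$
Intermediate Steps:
$- \frac{257037}{-444352} + \frac{492563}{46923} = \left(-257037\right) \left(- \frac{1}{444352}\right) + 492563 \cdot \frac{1}{46923} = \frac{257037}{444352} + \frac{492563}{46923} = \frac{230932301327}{20850328896}$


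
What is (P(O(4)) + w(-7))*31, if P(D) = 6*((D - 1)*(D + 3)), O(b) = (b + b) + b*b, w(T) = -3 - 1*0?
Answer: 115413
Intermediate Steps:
w(T) = -3 (w(T) = -3 + 0 = -3)
O(b) = b² + 2*b (O(b) = 2*b + b² = b² + 2*b)
P(D) = 6*(-1 + D)*(3 + D) (P(D) = 6*((-1 + D)*(3 + D)) = 6*(-1 + D)*(3 + D))
(P(O(4)) + w(-7))*31 = ((-18 + 6*(4*(2 + 4))² + 12*(4*(2 + 4))) - 3)*31 = ((-18 + 6*(4*6)² + 12*(4*6)) - 3)*31 = ((-18 + 6*24² + 12*24) - 3)*31 = ((-18 + 6*576 + 288) - 3)*31 = ((-18 + 3456 + 288) - 3)*31 = (3726 - 3)*31 = 3723*31 = 115413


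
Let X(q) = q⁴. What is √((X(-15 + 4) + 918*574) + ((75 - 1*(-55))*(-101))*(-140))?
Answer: √2379773 ≈ 1542.7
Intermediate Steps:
√((X(-15 + 4) + 918*574) + ((75 - 1*(-55))*(-101))*(-140)) = √(((-15 + 4)⁴ + 918*574) + ((75 - 1*(-55))*(-101))*(-140)) = √(((-11)⁴ + 526932) + ((75 + 55)*(-101))*(-140)) = √((14641 + 526932) + (130*(-101))*(-140)) = √(541573 - 13130*(-140)) = √(541573 + 1838200) = √2379773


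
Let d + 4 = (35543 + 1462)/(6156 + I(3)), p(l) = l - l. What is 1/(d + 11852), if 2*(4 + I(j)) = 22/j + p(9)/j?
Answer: 18467/218908031 ≈ 8.4360e-5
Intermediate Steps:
p(l) = 0
I(j) = -4 + 11/j (I(j) = -4 + (22/j + 0/j)/2 = -4 + (22/j + 0)/2 = -4 + (22/j)/2 = -4 + 11/j)
d = 37147/18467 (d = -4 + (35543 + 1462)/(6156 + (-4 + 11/3)) = -4 + 37005/(6156 + (-4 + 11*(⅓))) = -4 + 37005/(6156 + (-4 + 11/3)) = -4 + 37005/(6156 - ⅓) = -4 + 37005/(18467/3) = -4 + 37005*(3/18467) = -4 + 111015/18467 = 37147/18467 ≈ 2.0115)
1/(d + 11852) = 1/(37147/18467 + 11852) = 1/(218908031/18467) = 18467/218908031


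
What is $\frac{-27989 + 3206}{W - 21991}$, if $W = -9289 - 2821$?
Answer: $\frac{8261}{11367} \approx 0.72675$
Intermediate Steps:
$W = -12110$ ($W = -9289 - 2821 = -12110$)
$\frac{-27989 + 3206}{W - 21991} = \frac{-27989 + 3206}{-12110 - 21991} = - \frac{24783}{-34101} = \left(-24783\right) \left(- \frac{1}{34101}\right) = \frac{8261}{11367}$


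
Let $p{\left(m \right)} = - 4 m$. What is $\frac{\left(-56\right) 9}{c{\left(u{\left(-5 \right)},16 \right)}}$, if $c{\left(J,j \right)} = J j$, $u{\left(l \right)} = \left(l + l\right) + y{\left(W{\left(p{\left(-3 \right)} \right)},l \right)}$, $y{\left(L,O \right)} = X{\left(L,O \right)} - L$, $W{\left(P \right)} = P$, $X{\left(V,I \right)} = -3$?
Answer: $\frac{63}{50} \approx 1.26$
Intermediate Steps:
$y{\left(L,O \right)} = -3 - L$
$u{\left(l \right)} = -15 + 2 l$ ($u{\left(l \right)} = \left(l + l\right) - \left(3 - -12\right) = 2 l - 15 = -15 + 2 l$)
$\frac{\left(-56\right) 9}{c{\left(u{\left(-5 \right)},16 \right)}} = \frac{\left(-56\right) 9}{\left(-15 + 2 \left(-5\right)\right) 16} = - \frac{504}{\left(-15 - 10\right) 16} = - \frac{504}{\left(-25\right) 16} = - \frac{504}{-400} = \left(-504\right) \left(- \frac{1}{400}\right) = \frac{63}{50}$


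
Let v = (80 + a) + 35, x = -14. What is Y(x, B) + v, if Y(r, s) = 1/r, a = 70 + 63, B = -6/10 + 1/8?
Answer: 3471/14 ≈ 247.93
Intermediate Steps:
B = -19/40 (B = -6*1/10 + 1*(1/8) = -3/5 + 1/8 = -19/40 ≈ -0.47500)
a = 133
v = 248 (v = (80 + 133) + 35 = 213 + 35 = 248)
Y(x, B) + v = 1/(-14) + 248 = -1/14 + 248 = 3471/14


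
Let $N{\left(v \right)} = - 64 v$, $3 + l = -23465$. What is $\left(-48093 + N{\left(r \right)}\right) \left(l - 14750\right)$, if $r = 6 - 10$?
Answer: $1828234466$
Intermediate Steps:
$l = -23468$ ($l = -3 - 23465 = -23468$)
$r = -4$ ($r = 6 - 10 = -4$)
$\left(-48093 + N{\left(r \right)}\right) \left(l - 14750\right) = \left(-48093 - -256\right) \left(-23468 - 14750\right) = \left(-48093 + 256\right) \left(-38218\right) = \left(-47837\right) \left(-38218\right) = 1828234466$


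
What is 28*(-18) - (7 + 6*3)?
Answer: -529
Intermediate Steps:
28*(-18) - (7 + 6*3) = -504 - (7 + 18) = -504 - 1*25 = -504 - 25 = -529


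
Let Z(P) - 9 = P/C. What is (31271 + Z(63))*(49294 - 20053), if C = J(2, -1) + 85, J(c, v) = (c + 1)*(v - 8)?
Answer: 53052034023/58 ≈ 9.1469e+8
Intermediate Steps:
J(c, v) = (1 + c)*(-8 + v)
C = 58 (C = (-8 - 1 - 8*2 + 2*(-1)) + 85 = (-8 - 1 - 16 - 2) + 85 = -27 + 85 = 58)
Z(P) = 9 + P/58
(31271 + Z(63))*(49294 - 20053) = (31271 + (9 + (1/58)*63))*(49294 - 20053) = (31271 + (9 + 63/58))*29241 = (31271 + 585/58)*29241 = (1814303/58)*29241 = 53052034023/58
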